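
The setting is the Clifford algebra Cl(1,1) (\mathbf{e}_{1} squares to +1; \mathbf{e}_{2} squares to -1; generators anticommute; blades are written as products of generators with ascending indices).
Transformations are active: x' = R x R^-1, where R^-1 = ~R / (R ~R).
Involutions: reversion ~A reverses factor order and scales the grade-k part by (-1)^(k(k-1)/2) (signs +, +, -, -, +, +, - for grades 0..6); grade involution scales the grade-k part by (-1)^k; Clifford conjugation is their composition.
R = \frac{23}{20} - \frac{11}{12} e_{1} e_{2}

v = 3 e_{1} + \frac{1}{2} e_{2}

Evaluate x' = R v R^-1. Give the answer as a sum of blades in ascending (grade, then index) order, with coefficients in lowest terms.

~R = \frac{23}{20} + \frac{11}{12} e_{1} e_{2}, and R ~R = \frac{217}{450}, so R^-1 = ~R / (\frac{217}{450}).
R v = \frac{469}{120} e_{1} + \frac{133}{40} e_{2}
Answer: \frac{3879}{248} e_{1} + \frac{3809}{248} e_{2}


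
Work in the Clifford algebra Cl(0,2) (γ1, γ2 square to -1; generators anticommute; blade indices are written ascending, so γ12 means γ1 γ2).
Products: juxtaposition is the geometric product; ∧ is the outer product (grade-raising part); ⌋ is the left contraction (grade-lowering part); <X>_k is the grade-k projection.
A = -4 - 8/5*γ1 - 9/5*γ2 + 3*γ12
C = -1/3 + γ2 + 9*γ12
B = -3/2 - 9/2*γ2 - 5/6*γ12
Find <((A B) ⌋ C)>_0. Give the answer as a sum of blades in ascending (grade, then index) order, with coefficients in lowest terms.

step 1: 2/5 + 87/5*γ1 + 581/30*γ2 + 181/30*γ12
step 2: -369/5 + 1743/10*γ1 - 781/5*γ2 + 18/5*γ12
step 3: -369/5
Answer: -369/5


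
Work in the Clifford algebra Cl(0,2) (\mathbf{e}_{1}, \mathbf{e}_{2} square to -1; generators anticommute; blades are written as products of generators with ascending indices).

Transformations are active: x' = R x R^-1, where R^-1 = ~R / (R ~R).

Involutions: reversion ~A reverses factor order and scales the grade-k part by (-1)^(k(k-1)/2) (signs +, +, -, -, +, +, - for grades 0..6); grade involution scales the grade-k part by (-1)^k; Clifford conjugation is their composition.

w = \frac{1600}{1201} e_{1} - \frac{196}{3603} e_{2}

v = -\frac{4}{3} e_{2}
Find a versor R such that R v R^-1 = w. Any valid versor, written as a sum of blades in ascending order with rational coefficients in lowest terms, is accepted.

Key observation: q(v) = q(w) = -\frac{16}{9} (sandwiches preserve the norm), so R = v + w = \frac{1600}{1201} e_{1} - \frac{5000}{3603} e_{2} works whenever it is invertible — the component of v along it is kept and (v - w)/2 reverses, sending v to w.
Answer: \frac{1600}{1201} e_{1} - \frac{5000}{3603} e_{2}


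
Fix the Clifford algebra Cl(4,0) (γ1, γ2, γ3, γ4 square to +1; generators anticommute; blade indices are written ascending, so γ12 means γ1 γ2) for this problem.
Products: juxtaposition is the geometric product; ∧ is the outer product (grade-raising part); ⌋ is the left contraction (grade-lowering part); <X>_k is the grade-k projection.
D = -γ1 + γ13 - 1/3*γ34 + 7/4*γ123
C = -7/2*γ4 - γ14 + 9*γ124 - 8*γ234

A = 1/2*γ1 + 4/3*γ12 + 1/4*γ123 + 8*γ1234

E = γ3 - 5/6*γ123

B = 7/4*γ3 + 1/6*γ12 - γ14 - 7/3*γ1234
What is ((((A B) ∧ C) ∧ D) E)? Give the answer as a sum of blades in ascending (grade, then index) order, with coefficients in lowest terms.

step 1: -170/9 + 1/12*γ2 - 1/24*γ3 + 1/12*γ4 + 7/16*γ12 + 7/8*γ13 + 8*γ23 + 4/3*γ24 + 16/9*γ34 + 7/3*γ123 - 14*γ124 - 17/12*γ234
step 2: 595/9*γ4 + 170/9*γ14 - 7/24*γ24 + 7/48*γ34 - 16459/96*γ124 - 149/48*γ134 + 1108/9*γ234 - 397/24*γ1234
step 3: 595/9*γ14 + 7/24*γ124 + 9499/144*γ134 + 185/24*γ1234
step 4: -925/144*γ4 - 9499/144*γ14 + 47495/864*γ24 - 35/144*γ34 - 185/24*γ124 - 595/9*γ134 + 2975/54*γ234 - 7/24*γ1234
Answer: -925/144*γ4 - 9499/144*γ14 + 47495/864*γ24 - 35/144*γ34 - 185/24*γ124 - 595/9*γ134 + 2975/54*γ234 - 7/24*γ1234


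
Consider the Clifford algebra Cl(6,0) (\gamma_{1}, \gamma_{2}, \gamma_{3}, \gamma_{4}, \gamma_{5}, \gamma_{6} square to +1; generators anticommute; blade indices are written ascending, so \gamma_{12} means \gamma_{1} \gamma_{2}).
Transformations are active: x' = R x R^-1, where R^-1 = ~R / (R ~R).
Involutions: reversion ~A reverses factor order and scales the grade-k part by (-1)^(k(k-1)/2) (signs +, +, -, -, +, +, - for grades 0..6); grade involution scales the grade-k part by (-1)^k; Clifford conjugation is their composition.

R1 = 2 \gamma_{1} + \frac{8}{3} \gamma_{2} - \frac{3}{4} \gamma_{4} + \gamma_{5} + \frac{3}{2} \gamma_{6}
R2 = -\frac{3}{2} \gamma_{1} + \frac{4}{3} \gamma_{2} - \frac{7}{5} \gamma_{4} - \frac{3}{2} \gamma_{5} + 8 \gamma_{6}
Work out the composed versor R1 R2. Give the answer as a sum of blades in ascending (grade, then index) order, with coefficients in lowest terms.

Distribute over the terms of R1 (each basis-blade product reordered to ascending indices, repeated generators contracted through their squares):
(2 \gamma_{1}) R2 = -3 + \frac{8}{3} \gamma_{12} - \frac{14}{5} \gamma_{14} - 3 \gamma_{15} + 16 \gamma_{16}
(\frac{8}{3} \gamma_{2}) R2 = \frac{32}{9} + 4 \gamma_{12} - \frac{56}{15} \gamma_{24} - 4 \gamma_{25} + \frac{64}{3} \gamma_{26}
(-\frac{3}{4} \gamma_{4}) R2 = \frac{21}{20} - \frac{9}{8} \gamma_{14} + \gamma_{24} + \frac{9}{8} \gamma_{45} - 6 \gamma_{46}
(\gamma_{5}) R2 = -\frac{3}{2} + \frac{3}{2} \gamma_{15} - \frac{4}{3} \gamma_{25} + \frac{7}{5} \gamma_{45} + 8 \gamma_{56}
(\frac{3}{2} \gamma_{6}) R2 = 12 + \frac{9}{4} \gamma_{16} - 2 \gamma_{26} + \frac{21}{10} \gamma_{46} + \frac{9}{4} \gamma_{56}
Summing the partial products and collecting blades:
Answer: \frac{2179}{180} + \frac{20}{3} \gamma_{12} - \frac{157}{40} \gamma_{14} - \frac{3}{2} \gamma_{15} + \frac{73}{4} \gamma_{16} - \frac{41}{15} \gamma_{24} - \frac{16}{3} \gamma_{25} + \frac{58}{3} \gamma_{26} + \frac{101}{40} \gamma_{45} - \frac{39}{10} \gamma_{46} + \frac{41}{4} \gamma_{56}


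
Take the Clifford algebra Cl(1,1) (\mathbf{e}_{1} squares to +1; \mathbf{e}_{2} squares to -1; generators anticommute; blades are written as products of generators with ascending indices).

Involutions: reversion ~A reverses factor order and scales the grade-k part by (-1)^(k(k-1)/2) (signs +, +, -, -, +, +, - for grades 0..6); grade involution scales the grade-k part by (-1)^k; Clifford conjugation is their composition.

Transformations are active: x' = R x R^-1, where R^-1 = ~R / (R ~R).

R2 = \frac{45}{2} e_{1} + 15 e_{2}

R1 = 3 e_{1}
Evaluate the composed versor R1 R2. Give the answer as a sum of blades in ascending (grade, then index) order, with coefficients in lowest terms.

Distribute over the terms of R1 (each basis-blade product reordered to ascending indices, repeated generators contracted through their squares):
(3 e_{1}) R2 = \frac{135}{2} + 45 e_{1} e_{2}
Answer: \frac{135}{2} + 45 e_{1} e_{2}


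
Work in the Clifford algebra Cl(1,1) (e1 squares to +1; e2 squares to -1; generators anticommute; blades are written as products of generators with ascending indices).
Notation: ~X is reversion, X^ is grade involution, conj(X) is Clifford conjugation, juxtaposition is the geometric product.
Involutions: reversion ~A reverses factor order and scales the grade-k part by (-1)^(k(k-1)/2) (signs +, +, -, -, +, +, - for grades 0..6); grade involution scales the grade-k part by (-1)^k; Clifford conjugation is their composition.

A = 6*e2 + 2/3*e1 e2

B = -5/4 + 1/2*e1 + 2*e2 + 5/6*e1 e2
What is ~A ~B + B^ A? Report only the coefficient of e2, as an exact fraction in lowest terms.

first term: -103/9 - 11/3*e1 - 43/6*e2 - 13/6*e1 e2
second term: 113/9 - 19/3*e1 - 47/6*e2 - 23/6*e1 e2
Answer: -15


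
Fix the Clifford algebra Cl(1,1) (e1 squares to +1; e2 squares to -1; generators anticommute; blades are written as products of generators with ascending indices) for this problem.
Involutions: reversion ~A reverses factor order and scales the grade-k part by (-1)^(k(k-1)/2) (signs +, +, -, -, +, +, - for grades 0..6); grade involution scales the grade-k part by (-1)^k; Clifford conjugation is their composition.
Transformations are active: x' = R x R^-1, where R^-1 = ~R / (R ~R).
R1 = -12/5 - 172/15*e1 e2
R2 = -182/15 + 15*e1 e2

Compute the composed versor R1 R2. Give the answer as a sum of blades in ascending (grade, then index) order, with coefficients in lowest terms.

Distribute over the terms of R1 (each basis-blade product reordered to ascending indices, repeated generators contracted through their squares):
(-12/5) R2 = 728/25 - 36*e1 e2
(-172/15*e1 e2) R2 = -172 + 31304/225*e1 e2
Summing the partial products and collecting blades:
Answer: -3572/25 + 23204/225*e1 e2


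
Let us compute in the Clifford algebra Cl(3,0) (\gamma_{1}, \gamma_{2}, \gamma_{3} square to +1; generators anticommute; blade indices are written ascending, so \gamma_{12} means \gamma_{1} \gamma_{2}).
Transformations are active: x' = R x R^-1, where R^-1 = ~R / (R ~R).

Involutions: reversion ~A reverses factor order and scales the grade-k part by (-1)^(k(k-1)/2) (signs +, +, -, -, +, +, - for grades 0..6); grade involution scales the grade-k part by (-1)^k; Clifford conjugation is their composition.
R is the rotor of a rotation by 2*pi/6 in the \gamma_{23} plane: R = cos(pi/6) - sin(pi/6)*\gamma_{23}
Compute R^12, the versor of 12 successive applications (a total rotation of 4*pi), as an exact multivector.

The rotor phase is half the rotation angle and phases add under composition, so 12 steps in the \gamma_{23} plane accumulate phase 12*(pi/6) = 2 \pi: R^12 = cos(2 \pi) - sin(2 \pi)*\gamma_{23}.
cos(2 \pi) = 1 and sin(2 \pi) = 0, so R^12 = 1. The total rotation 4*pi is 2 full turns, so every vector returns to itself, yet the rotor is +1, back on the identity sheet (an even number of 2*pi turns).
Answer: 1


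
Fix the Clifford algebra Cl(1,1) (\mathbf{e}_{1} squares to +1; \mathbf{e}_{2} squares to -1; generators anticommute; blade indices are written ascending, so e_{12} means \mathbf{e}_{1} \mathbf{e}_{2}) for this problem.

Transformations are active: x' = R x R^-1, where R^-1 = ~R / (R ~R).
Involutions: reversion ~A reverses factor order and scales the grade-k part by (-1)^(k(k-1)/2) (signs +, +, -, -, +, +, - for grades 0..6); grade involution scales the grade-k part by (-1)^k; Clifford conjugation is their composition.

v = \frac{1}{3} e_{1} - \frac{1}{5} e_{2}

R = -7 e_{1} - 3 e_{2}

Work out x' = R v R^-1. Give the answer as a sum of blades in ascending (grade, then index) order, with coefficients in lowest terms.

~R = -7 e_{1} - 3 e_{2}, and R ~R = 40, so R^-1 = ~R / (40).
R v = -\frac{44}{15} + \frac{12}{5} e_{12}
Answer: \frac{52}{75} e_{1} + \frac{16}{25} e_{2}


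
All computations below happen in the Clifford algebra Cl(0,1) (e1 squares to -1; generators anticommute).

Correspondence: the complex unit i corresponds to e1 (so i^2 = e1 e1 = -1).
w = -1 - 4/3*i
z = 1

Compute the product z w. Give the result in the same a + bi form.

In blades: z = 1, w = -1 - 4/3*e1.
Distribute z over w term by term (generator squares from the signature, products reordered to ascending indices): (1)*w = -1 - 4/3*e1.
Sum: -1 - 4/3*e1; translating back through the correspondence:
Answer: -1 - 4/3*i


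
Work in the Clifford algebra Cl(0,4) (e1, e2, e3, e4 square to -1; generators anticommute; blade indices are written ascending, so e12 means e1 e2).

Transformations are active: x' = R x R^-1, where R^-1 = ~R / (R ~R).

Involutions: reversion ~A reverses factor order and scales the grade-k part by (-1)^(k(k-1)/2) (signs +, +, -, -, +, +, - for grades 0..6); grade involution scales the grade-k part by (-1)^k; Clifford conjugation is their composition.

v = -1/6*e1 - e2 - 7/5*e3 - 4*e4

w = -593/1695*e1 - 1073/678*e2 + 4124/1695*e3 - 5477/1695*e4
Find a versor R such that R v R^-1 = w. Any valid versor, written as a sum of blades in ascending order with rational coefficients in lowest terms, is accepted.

Sketch: the shared square -17089/900 makes R = v + w = -1751/3390*e1 - 1751/678*e2 + 1751/1695*e3 - 12257/1695*e4 the natural versor; its sandwich fixes that direction, negates (v - w)/2, and sends v to w.
Answer: -1751/3390*e1 - 1751/678*e2 + 1751/1695*e3 - 12257/1695*e4


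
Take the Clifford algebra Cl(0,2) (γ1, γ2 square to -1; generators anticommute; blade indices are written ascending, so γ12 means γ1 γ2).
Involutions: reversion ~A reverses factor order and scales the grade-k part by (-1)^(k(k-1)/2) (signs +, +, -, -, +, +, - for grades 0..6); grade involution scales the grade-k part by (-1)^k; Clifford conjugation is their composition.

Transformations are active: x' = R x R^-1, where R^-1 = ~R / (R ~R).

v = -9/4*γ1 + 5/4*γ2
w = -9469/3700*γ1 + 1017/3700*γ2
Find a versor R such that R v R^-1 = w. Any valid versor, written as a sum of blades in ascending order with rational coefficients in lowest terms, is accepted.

Construction: equal norms (both -53/8) license R = v + w = -8897/1850*γ1 + 2821/1850*γ2 — nothing changes along that direction, while (v - w)/2 changes sign, so v maps onto w.
Answer: -8897/1850*γ1 + 2821/1850*γ2


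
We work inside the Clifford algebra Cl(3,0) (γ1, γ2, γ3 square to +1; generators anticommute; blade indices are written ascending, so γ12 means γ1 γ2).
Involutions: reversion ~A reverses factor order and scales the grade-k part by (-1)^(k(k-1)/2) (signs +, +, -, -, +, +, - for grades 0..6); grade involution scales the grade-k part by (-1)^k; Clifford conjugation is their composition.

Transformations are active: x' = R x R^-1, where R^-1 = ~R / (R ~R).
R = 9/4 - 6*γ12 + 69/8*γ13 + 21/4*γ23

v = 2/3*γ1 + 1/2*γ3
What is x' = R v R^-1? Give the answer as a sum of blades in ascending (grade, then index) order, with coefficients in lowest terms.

~R = 9/4 + 6*γ12 - 69/8*γ13 - 21/4*γ23, and R ~R = 9153/64, so R^-1 = ~R / (9153/64).
R v = 93/16*γ1 + 53/8*γ2 - 37/8*γ3 + 1/2*γ123
Answer: -1364/3051*γ1 + 4/27*γ2 - 4195/6102*γ3


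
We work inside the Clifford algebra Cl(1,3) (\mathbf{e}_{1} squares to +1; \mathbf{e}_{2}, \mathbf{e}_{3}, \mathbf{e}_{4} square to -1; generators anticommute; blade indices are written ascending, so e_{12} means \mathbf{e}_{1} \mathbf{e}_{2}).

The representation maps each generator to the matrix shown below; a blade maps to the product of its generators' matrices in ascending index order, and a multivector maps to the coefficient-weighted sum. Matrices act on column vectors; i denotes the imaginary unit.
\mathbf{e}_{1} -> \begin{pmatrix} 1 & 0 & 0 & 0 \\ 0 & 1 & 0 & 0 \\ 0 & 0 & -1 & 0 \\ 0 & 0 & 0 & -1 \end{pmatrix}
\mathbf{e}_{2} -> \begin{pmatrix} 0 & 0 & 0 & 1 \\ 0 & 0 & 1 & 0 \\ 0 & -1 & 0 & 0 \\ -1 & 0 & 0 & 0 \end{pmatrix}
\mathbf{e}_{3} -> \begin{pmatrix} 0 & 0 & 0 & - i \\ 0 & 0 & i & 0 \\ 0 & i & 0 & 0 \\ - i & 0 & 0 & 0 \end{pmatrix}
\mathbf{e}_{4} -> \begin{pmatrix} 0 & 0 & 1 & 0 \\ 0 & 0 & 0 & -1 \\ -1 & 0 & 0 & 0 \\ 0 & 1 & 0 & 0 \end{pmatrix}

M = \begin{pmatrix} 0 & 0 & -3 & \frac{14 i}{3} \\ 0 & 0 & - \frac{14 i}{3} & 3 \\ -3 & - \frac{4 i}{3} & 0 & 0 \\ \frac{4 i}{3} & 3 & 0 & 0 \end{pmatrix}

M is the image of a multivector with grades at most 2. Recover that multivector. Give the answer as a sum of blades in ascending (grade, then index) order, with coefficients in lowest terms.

Method: the blade images are trace-orthogonal — tr(rho(e_A) rho(e_B)^-1) = 4 if A = B and 0 otherwise — and rho(e_A)^-1 = (e_A)^2 * rho(e_A) with (e_A)^2 = +1 or -1, so the coefficient of e_A in the preimage is (e_A)^2 * tr(M rho(e_A))/4.
Nonzero projections over blades of grade <= 2: e_{3}: (e_{3})^2 = -1, tr(M rho(e_{3})) = 12, coefficient -3; e_{13}: (e_{13})^2 = +1, tr(M rho(e_{13})) = - \frac{20}{3}, coefficient -\frac{5}{3}; e_{14}: (e_{14})^2 = +1, tr(M rho(e_{14})) = -12, coefficient -3. Every other blade of grade <= 2 projects to 0.
Answer: -3 e_{3} - \frac{5}{3} e_{13} - 3 e_{14}


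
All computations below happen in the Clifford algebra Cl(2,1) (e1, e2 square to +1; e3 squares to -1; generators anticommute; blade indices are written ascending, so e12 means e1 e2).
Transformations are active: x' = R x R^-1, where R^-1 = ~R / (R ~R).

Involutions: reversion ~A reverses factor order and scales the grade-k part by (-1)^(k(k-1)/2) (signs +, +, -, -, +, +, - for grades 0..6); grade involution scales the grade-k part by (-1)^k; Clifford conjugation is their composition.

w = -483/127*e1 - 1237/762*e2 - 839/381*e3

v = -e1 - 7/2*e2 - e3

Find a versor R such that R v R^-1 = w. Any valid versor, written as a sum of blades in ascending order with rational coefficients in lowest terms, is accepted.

Reasoning: v^2 = w^2 = 49/4 since conjugation preserves the quadratic form; R = v + w = -610/127*e1 - 1952/381*e2 - 1220/381*e3 is then valid when invertible, keeping its own part and reversing (v - w)/2.
Answer: -610/127*e1 - 1952/381*e2 - 1220/381*e3


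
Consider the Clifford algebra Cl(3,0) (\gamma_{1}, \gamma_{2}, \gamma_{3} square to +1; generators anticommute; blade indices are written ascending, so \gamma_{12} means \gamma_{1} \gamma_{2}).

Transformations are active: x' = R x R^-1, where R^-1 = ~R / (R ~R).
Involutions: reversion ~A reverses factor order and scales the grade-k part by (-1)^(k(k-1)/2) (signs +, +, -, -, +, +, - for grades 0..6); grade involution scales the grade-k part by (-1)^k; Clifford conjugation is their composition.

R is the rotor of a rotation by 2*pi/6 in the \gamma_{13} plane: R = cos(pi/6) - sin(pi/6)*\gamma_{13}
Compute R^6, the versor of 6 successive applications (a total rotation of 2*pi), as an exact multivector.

The rotor phase is half the rotation angle and phases add under composition, so 6 steps in the \gamma_{13} plane accumulate phase 6*(pi/6) = \pi: R^6 = cos(\pi) - sin(\pi)*\gamma_{13}.
cos(\pi) = -1 and sin(\pi) = 0, so R^6 = -1. The total rotation 2*pi is 1 full turn, so every vector returns to itself, yet the rotor is -1, on the OTHER sheet of the double cover (an odd number of 2*pi turns).
Answer: -1


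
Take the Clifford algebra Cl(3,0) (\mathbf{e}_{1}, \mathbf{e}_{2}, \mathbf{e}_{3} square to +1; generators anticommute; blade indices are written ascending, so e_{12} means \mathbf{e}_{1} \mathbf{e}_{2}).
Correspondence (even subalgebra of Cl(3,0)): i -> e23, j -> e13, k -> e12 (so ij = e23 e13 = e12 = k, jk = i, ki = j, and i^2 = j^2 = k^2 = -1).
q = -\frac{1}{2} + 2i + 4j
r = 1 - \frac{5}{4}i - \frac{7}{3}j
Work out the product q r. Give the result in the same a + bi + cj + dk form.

In blades: q = -\frac{1}{2} + 4 e_{13} + 2 e_{23}, r = 1 - \frac{7}{3} e_{13} - \frac{5}{4} e_{23}.
Distribute q over r term by term (generator squares from the signature, products reordered to ascending indices): (-\frac{1}{2})*r = -\frac{1}{2} + \frac{7}{6} e_{13} + \frac{5}{8} e_{23}; (4 e_{13})*r = \frac{28}{3} + 5 e_{12} + 4 e_{13}; (2 e_{23})*r = \frac{5}{2} - \frac{14}{3} e_{12} + 2 e_{23}.
Sum: \frac{34}{3} + \frac{1}{3} e_{12} + \frac{31}{6} e_{13} + \frac{21}{8} e_{23}; translating back through the correspondence:
Answer: \frac{34}{3} + \frac{21}{8}i + \frac{31}{6}j + \frac{1}{3}k


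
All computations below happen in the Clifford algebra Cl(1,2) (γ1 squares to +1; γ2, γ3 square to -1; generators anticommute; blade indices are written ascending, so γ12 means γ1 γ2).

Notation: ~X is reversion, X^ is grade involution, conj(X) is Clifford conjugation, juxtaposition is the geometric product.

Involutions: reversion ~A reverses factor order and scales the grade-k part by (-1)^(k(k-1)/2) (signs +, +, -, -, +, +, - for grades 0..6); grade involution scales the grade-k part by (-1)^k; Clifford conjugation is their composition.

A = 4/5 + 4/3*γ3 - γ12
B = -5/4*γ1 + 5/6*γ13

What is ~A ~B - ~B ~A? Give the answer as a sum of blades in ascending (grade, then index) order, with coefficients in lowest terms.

first term: -19/9*γ1 + 5/4*γ2 + γ13 + 5/6*γ23
second term: 1/9*γ1 - 5/4*γ2 - 7/3*γ13 - 5/6*γ23
Answer: -20/9*γ1 + 5/2*γ2 + 10/3*γ13 + 5/3*γ23


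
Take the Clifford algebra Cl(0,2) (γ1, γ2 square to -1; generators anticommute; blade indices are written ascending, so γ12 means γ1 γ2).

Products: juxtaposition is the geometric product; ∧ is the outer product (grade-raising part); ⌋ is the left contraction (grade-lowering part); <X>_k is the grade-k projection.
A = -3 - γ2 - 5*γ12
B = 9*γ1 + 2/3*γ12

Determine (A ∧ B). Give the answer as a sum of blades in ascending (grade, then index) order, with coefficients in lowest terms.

step 1: -27*γ1 + 7*γ12
Answer: -27*γ1 + 7*γ12


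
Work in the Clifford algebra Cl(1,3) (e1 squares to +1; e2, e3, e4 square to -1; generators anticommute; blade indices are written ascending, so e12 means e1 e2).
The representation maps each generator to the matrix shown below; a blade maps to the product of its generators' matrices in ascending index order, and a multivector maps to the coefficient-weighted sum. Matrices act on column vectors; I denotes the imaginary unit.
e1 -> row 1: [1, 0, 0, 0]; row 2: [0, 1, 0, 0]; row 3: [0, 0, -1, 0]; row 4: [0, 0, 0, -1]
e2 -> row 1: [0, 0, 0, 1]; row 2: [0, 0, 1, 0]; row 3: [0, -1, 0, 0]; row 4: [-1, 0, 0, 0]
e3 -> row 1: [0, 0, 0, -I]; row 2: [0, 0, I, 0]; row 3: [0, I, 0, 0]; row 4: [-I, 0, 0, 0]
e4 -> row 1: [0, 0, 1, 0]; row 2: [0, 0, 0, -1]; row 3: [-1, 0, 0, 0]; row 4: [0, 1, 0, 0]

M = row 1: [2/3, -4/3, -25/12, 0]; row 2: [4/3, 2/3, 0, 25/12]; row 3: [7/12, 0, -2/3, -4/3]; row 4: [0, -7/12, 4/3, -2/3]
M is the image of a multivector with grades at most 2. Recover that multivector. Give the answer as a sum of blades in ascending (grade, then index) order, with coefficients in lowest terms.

Method: the blade images are trace-orthogonal — tr(rho(e_A) rho(e_B)^-1) = 4 if A = B and 0 otherwise — and rho(e_A)^-1 = (e_A)^2 * rho(e_A) with (e_A)^2 = +1 or -1, so the coefficient of e_A in the preimage is (e_A)^2 * tr(M rho(e_A))/4.
Nonzero projections over blades of grade <= 2: e1: (e1)^2 = +1, tr(M rho(e1)) = 8/3, coefficient 2/3; e4: (e4)^2 = -1, tr(M rho(e4)) = 16/3, coefficient -4/3; e14: (e14)^2 = +1, tr(M rho(e14)) = -3, coefficient -3/4; e24: (e24)^2 = -1, tr(M rho(e24)) = 16/3, coefficient -4/3. Every other blade of grade <= 2 projects to 0.
Answer: 2/3*e1 - 4/3*e4 - 3/4*e14 - 4/3*e24


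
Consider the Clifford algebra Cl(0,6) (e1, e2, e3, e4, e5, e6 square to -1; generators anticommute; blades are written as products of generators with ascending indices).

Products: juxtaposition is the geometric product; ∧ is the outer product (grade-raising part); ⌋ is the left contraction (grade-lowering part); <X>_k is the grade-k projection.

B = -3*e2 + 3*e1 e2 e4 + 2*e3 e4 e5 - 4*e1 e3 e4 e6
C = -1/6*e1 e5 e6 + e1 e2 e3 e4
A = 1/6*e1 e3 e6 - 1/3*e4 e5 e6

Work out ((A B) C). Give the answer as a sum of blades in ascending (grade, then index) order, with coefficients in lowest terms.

step 1: 2/3*e4 - 2/3*e3 e6 + 4/3*e1 e3 e5 - 1/2*e1 e2 e3 e6 + e1 e2 e5 e6 + 1/3*e1 e4 e5 e6 + 1/2*e2 e3 e4 e6 - e2 e4 e5 e6
step 2: 1/6*e2 + 1/18*e4 - 1/2*e1 e6 - 2/9*e3 e6 - 1/2*e4 e6 + 2/3*e1 e2 e3 - 1/6*e1 e2 e4 + 1/9*e1 e3 e5 + 1/12*e2 e3 e5 + 4/3*e2 e4 e5 + 2/3*e1 e2 e4 e6 - e1 e3 e5 e6 + 1/9*e1 e4 e5 e6 - 1/3*e2 e3 e5 e6 - e3 e4 e5 e6 - 1/12*e1 e2 e3 e4 e5
Answer: 1/6*e2 + 1/18*e4 - 1/2*e1 e6 - 2/9*e3 e6 - 1/2*e4 e6 + 2/3*e1 e2 e3 - 1/6*e1 e2 e4 + 1/9*e1 e3 e5 + 1/12*e2 e3 e5 + 4/3*e2 e4 e5 + 2/3*e1 e2 e4 e6 - e1 e3 e5 e6 + 1/9*e1 e4 e5 e6 - 1/3*e2 e3 e5 e6 - e3 e4 e5 e6 - 1/12*e1 e2 e3 e4 e5


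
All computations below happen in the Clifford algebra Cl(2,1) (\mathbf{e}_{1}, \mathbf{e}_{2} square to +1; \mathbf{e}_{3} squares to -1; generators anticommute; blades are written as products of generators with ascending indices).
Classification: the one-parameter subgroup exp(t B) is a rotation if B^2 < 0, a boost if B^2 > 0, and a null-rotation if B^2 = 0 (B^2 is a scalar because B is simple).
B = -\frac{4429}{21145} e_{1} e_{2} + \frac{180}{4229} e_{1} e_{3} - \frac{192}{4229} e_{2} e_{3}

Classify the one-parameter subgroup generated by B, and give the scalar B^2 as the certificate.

B^2 term by term: the squares give (-\frac{4429}{21145})^2*(e_{1} e_{2})^2 + (\frac{180}{4229})^2*(e_{1} e_{3})^2 + (-\frac{192}{4229})^2*(e_{2} e_{3})^2 = \frac{19616041}{447111025}*(-1) + \frac{32400}{17884441}*(+1) + \frac{36864}{17884441}*(+1) = -\frac{1}{25} (each basis 2-blade squares to minus the product of its generators' squares); cross terms between blades sharing an index anticommute and cancel. So B^2 = -\frac{1}{25}.
Answer: rotation, certificate B^2 = -\frac{1}{25}. B^2 = -\frac{1}{25} is basis-independent, so its sign is the whole story.


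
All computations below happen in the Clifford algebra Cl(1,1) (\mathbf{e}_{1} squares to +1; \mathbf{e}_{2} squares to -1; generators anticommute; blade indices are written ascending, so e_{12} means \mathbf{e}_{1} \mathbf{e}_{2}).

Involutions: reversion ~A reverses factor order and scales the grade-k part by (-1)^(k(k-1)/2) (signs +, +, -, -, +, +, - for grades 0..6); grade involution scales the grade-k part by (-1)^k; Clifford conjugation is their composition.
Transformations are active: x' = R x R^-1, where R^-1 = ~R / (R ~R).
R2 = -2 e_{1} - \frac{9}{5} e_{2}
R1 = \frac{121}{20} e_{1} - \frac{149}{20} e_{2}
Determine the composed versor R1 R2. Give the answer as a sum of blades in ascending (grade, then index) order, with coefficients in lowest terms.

Distribute over the terms of R1 (each basis-blade product reordered to ascending indices, repeated generators contracted through their squares):
(\frac{121}{20} e_{1}) R2 = -\frac{121}{10} - \frac{1089}{100} e_{12}
(-\frac{149}{20} e_{2}) R2 = -\frac{1341}{100} - \frac{149}{10} e_{12}
Summing the partial products and collecting blades:
Answer: -\frac{2551}{100} - \frac{2579}{100} e_{12}


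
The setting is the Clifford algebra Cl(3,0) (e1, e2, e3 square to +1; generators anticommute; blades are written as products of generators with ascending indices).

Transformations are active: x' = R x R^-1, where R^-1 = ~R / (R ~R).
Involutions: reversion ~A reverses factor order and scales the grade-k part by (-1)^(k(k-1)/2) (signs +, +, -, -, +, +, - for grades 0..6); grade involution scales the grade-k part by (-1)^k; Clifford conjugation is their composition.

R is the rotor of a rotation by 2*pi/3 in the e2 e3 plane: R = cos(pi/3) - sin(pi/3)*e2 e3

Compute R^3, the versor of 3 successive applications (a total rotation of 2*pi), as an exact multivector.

Because a rotor carries half the rotation angle, composing 3 copies of this e2 e3-plane rotor multiplies the phase: 3*(pi/3) = pi, hence R^3 = cos(pi) - sin(pi)*e2 e3.
cos(pi) = -1 and sin(pi) = 0, so R^3 = -1. The total rotation 2*pi is 1 full turn, so every vector returns to itself, yet the rotor is -1, on the OTHER sheet of the double cover (an odd number of 2*pi turns).
Answer: -1


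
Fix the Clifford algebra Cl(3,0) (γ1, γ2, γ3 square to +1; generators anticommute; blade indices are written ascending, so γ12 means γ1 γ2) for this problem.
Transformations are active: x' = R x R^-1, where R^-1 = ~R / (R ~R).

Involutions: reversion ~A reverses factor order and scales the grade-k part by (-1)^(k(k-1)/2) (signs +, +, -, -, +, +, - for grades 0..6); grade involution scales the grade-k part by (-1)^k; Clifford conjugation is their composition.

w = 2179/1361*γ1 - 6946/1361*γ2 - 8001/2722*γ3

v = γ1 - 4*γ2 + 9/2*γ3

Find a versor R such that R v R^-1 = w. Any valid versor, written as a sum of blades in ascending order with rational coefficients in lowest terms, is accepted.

Key observation: q(v) = q(w) = 149/4 (sandwiches preserve the norm), so R = v + w = 3540/1361*γ1 - 12390/1361*γ2 + 2124/1361*γ3 works whenever it is invertible — the component of v along it is kept and (v - w)/2 reverses, sending v to w.
Answer: 3540/1361*γ1 - 12390/1361*γ2 + 2124/1361*γ3


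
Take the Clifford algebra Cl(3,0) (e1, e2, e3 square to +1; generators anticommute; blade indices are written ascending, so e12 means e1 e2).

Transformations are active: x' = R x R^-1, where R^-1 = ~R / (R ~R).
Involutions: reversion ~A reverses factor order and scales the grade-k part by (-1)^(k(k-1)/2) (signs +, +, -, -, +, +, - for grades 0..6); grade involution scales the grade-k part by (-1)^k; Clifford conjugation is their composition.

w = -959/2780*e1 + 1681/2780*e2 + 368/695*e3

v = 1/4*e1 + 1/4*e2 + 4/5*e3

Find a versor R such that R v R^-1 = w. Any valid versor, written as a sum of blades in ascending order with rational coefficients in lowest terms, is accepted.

R = v + w = -66/695*e1 + 594/695*e2 + 924/695*e3 works: the equal norms (153/200) guarantee its sandwich swaps v into w.
Answer: -66/695*e1 + 594/695*e2 + 924/695*e3


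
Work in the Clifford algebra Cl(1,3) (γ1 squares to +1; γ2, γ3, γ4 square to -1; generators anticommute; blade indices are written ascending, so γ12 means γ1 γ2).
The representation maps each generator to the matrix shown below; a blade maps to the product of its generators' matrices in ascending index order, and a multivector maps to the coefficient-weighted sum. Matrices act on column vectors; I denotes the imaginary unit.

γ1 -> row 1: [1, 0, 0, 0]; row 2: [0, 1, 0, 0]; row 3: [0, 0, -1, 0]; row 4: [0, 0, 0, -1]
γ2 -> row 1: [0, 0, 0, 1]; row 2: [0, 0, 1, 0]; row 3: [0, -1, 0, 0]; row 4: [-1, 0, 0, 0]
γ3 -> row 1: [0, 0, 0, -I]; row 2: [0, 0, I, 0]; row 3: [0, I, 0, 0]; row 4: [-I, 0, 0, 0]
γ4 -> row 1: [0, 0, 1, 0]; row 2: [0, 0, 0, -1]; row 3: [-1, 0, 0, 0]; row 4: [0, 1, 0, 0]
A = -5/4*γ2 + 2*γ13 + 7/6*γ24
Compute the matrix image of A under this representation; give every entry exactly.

Bivector images (products of the table entries): rho(γ13) = rho(γ1)rho(γ3) = row 1: [0, 0, 0, -I]; row 2: [0, 0, I, 0]; row 3: [0, -I, 0, 0]; row 4: [I, 0, 0, 0]; rho(γ24) = rho(γ2)rho(γ4) = row 1: [0, 1, 0, 0]; row 2: [-1, 0, 0, 0]; row 3: [0, 0, 0, 1]; row 4: [0, 0, -1, 0].
M = (-5/4)*rho(γ2) + (2)*rho(γ13) + (7/6)*rho(γ24), summed entrywise:
Answer: row 1: [0, 7/6, 0, -5/4 - 2*I]; row 2: [-7/6, 0, -5/4 + 2*I, 0]; row 3: [0, 5/4 - 2*I, 0, 7/6]; row 4: [5/4 + 2*I, 0, -7/6, 0]


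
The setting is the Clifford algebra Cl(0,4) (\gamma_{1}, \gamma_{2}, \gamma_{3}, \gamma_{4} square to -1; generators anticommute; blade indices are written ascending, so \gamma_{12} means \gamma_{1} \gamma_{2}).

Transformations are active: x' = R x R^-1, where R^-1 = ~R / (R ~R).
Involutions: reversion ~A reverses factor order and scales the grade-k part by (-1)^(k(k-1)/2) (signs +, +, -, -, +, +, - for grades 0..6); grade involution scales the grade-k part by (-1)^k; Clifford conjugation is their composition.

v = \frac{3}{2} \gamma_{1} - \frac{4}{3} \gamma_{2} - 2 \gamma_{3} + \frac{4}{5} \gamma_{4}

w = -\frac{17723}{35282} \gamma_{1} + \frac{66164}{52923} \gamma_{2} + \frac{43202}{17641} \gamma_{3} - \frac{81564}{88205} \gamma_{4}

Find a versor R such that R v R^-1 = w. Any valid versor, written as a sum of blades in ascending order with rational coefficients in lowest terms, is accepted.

Why this works: both vectors square to -\frac{7801}{900}, so q(v) = q(w) and R = v + w = \frac{17600}{17641} \gamma_{1} - \frac{4400}{52923} \gamma_{2} + \frac{7920}{17641} \gamma_{3} - \frac{2200}{17641} \gamma_{4} carries v to w — its own direction survives, the complement (v - w)/2 flips.
Answer: \frac{17600}{17641} \gamma_{1} - \frac{4400}{52923} \gamma_{2} + \frac{7920}{17641} \gamma_{3} - \frac{2200}{17641} \gamma_{4}


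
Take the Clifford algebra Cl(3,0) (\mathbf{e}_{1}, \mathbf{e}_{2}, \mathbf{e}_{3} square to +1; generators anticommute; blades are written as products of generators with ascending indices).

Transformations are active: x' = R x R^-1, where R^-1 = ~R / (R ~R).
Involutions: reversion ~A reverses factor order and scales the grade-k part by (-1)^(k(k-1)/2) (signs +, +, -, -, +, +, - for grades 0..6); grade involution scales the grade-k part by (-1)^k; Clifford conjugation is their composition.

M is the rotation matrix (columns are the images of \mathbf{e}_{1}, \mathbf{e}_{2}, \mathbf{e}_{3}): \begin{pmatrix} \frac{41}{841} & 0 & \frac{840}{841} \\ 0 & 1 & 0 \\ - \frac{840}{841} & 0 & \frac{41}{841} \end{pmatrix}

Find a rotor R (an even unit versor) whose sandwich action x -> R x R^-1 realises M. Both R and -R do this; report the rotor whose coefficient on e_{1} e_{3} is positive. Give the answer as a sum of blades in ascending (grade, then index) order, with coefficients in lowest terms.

Method: write R = a + b12*e_{1} e_{2} + b13*e_{1} e_{3} + b23*e_{2} e_{3} with a^2 + b12^2 + b13^2 + b23^2 = 1 (so R^-1 = ~R). Expanding the columns R e_j ~R gives tr M = 4a^2 - 1 and, from the antisymmetric part, M21 - M12 = -4a*b12, M13 - M31 = 4a*b13, M32 - M23 = -4a*b23.
Here tr M = \frac{923}{841}, so a^2 = (1 + tr M)/4 = \frac{441}{841} and a = ±\frac{21}{29}. Taking a = \frac{21}{29}: M21 - M12 = 0, M13 - M31 = \frac{1680}{841}, M32 - M23 = 0, giving b12 = 0, b13 = \frac{20}{29}, b23 = 0, i.e. R = \frac{21}{29} + \frac{20}{29} e_{1} e_{3}.
Its e_{1} e_{3} coefficient is already positive.
Answer: \frac{21}{29} + \frac{20}{29} e_{1} e_{3}. Recall the cover is two-to-one: with M of trace \frac{923}{841}, both preimages act alike, and the stated e_{1} e_{3} sign chooses the sheet.


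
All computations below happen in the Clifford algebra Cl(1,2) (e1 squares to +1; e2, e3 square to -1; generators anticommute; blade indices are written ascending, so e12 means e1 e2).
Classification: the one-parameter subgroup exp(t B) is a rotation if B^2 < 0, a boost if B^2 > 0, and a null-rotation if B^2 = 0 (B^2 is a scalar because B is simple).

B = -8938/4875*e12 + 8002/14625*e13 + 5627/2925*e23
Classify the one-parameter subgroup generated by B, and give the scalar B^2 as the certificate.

B^2 term by term: the squares give (-8938/4875)^2*(e12)^2 + (8002/14625)^2*(e13)^2 + (5627/2925)^2*(e23)^2 = 79887844/23765625*(+1) + 64032004/213890625*(+1) + 31663129/8555625*(-1) = -1/25 (each basis 2-blade squares to minus the product of its generators' squares); cross terms between blades sharing an index anticommute and cancel. So B^2 = -1/25.
Answer: rotation, certificate B^2 = -1/25. No conjugation can change B^2 = -1/25; the sign gives the class.


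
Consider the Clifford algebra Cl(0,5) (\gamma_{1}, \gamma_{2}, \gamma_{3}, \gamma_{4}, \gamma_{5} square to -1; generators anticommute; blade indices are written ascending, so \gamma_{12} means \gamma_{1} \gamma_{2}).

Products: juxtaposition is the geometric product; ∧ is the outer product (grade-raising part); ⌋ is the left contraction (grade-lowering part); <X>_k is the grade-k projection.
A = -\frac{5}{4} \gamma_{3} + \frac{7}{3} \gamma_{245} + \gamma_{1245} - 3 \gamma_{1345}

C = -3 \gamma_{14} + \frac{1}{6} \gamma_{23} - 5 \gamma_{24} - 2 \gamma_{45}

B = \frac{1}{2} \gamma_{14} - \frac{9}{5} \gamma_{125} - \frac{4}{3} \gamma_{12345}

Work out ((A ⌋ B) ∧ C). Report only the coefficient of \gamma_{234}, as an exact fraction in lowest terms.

step 1: -4 \gamma_{2} - \frac{4}{3} \gamma_{3} + \frac{28}{9} \gamma_{13} - \frac{5}{3} \gamma_{1245}
step 2: -12 \gamma_{124} - 4 \gamma_{134} - \frac{20}{3} \gamma_{234} + 8 \gamma_{245} + \frac{8}{3} \gamma_{345} + \frac{140}{9} \gamma_{1234} - \frac{56}{9} \gamma_{1345}
Answer: -\frac{20}{3}


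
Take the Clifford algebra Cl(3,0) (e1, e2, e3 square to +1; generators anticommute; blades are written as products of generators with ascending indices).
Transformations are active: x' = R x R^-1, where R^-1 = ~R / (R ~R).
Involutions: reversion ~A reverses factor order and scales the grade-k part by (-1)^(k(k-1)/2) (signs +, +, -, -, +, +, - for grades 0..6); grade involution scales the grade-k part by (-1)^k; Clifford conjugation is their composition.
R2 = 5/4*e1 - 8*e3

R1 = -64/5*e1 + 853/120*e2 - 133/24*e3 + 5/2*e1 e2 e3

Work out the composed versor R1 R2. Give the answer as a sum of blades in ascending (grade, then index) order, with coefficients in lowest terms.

Distribute over the terms of R2 (each basis-blade product reordered to ascending indices, repeated generators contracted through their squares):
R1 (5/4*e1) = -16 - 853/96*e1 e2 + 665/96*e1 e3 + 25/8*e2 e3
R1 (-8*e3) = 133/3 - 20*e1 e2 + 512/5*e1 e3 - 853/15*e2 e3
Summing the partial products and collecting blades:
Answer: 85/3 - 2773/96*e1 e2 + 52477/480*e1 e3 - 6449/120*e2 e3


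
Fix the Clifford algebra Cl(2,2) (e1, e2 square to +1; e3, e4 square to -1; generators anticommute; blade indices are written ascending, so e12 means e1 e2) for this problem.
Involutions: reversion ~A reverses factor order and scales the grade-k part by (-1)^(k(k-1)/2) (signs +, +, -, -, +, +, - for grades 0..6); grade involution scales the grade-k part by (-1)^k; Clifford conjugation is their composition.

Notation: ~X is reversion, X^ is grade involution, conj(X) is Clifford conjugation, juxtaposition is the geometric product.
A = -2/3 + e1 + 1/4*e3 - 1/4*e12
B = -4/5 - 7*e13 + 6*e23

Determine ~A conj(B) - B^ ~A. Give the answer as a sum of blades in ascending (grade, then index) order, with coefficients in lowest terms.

first term: 8/15 + 19/20*e1 - 3/2*e2 + 34/5*e3 - 1/5*e12 - 37/6*e13 + 9/4*e23 - 6*e123
second term: 8/15 + 19/20*e1 - 3/2*e2 + 34/5*e3 - 1/5*e12 + 19/6*e13 - 23/4*e23 + 6*e123
Answer: -28/3*e13 + 8*e23 - 12*e123


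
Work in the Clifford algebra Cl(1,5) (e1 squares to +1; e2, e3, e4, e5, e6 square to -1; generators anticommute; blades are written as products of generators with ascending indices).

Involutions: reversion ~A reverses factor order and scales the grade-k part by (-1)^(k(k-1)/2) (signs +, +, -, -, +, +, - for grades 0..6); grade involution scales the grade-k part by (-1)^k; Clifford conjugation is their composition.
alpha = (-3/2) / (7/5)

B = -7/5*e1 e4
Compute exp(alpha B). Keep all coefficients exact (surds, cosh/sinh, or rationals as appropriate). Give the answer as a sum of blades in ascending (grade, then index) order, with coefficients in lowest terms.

B^2 = (-7/5)^2*(e1 e4)^2 = 49/25*(+1) = 49/25 (a basis 2-blade squares to minus the product of its generators' squares).
B^2 = 49/25 — the positive square puts this in the hyperbolic regime; l = 7/5, alpha*l = -3/2, so exp(alpha B) = cosh(-3/2) + (sinh(-3/2)/(7/5))*B = cosh(3/2) + (-5*sinh(3/2)/7)*B.
Answer: cosh(3/2) + sinh(3/2)*e1 e4


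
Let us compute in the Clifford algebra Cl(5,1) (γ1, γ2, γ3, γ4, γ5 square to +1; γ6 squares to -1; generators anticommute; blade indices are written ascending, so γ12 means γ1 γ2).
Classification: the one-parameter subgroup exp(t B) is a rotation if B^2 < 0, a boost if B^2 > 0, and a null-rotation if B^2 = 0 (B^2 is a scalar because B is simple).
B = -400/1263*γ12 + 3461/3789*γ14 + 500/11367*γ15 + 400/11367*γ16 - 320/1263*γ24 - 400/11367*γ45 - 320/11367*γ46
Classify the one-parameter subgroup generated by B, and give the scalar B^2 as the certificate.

B^2 term by term: the squares give (-400/1263)^2*(γ12)^2 + (3461/3789)^2*(γ14)^2 + (500/11367)^2*(γ15)^2 + (400/11367)^2*(γ16)^2 + (-320/1263)^2*(γ24)^2 + (-400/11367)^2*(γ45)^2 + (-320/11367)^2*(γ46)^2 = 160000/1595169*(-1) + 11978521/14356521*(-1) + 250000/129208689*(-1) + 160000/129208689*(+1) + 102400/1595169*(-1) + 160000/129208689*(-1) + 102400/129208689*(+1) = -1 (each basis 2-blade squares to minus the product of its generators' squares); cross terms between blades sharing an index anticommute and cancel; the commuting (index-disjoint) pairs give grade-4 terms 2*c*c'*(blade product), which cancel blade by blade — γ1245: 320000/14356521 - 320000/14356521 = 0; γ1246: 256000/14356521 - 256000/14356521 = 0; γ1456: 320000/129208689 - 320000/129208689 = 0 — confirming B is simple. So B^2 = -1.
Answer: rotation, certificate B^2 = -1. The invariant at work: B^2 = -1 is unchanged by conjugation, hence its sign classifies the subgroup whatever basis B is written in.


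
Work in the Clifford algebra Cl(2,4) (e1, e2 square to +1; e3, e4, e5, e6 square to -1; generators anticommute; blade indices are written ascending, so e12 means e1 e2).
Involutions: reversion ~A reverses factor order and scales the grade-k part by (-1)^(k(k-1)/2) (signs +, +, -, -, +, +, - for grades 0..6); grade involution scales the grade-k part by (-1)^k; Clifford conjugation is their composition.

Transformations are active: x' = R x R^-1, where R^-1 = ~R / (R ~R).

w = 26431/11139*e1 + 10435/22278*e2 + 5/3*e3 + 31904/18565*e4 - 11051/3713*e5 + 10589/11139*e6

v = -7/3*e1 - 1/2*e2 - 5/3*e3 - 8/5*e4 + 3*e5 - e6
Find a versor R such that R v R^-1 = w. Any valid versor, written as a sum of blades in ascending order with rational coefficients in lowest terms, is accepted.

A norm check does it: q(v) = q(w) = -2893/300, hence R = v + w = 440/11139*e1 - 352/11139*e2 + 440/3713*e4 + 88/3713*e5 - 550/11139*e6 realises the map — parallel part kept, (v - w)/2 negated, v carried to w.
Answer: 440/11139*e1 - 352/11139*e2 + 440/3713*e4 + 88/3713*e5 - 550/11139*e6
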